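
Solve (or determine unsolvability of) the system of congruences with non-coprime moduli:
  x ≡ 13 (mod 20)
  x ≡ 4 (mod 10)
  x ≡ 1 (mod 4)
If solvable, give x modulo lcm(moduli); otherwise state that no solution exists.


Moduli 20, 10, 4 are not pairwise coprime, so CRT works modulo lcm(m_i) when all pairwise compatibility conditions hold.
Pairwise compatibility: gcd(m_i, m_j) must divide a_i - a_j for every pair.
Merge one congruence at a time:
  Start: x ≡ 13 (mod 20).
  Combine with x ≡ 4 (mod 10): gcd(20, 10) = 10, and 4 - 13 = -9 is NOT divisible by 10.
    ⇒ system is inconsistent (no integer solution).

No solution (the system is inconsistent).


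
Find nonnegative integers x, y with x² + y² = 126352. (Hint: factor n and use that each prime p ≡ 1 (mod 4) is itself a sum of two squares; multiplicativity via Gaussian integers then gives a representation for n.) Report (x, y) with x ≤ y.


Step 1: Factor n = 126352 = 2^4 · 53 · 149.
Step 2: Check the mod-4 condition on each prime factor: 2 = 2 (special); 53 ≡ 1 (mod 4), exponent 1; 149 ≡ 1 (mod 4), exponent 1.
All primes ≡ 3 (mod 4) appear to even exponent (or don't appear), so by the two-squares theorem n IS expressible as a sum of two squares.
Step 3: Build a representation. Group n = k² · m with k = 4 and m = 53 · 149 = 7897 (a product of primes ≡ 1 (mod 4)); a representation of m scales to one of n via (k·x)² + (k·y)² = k²(x² + y²). Each prime p ≡ 1 (mod 4) is itself a sum of two squares; find a² by testing p − a² for a perfect square:
  53: 53 − 1² = 52, 53 − 2² = 49 = 7² ⇒ 53 = 2² + 7².
  149: 149 − 1² = 148, 149 − 2² = 145, 149 − 3² = 140, 149 − 4² = 133, 149 − 5² = 124, 149 − 6² = 113, 149 − 7² = 100 = 10² ⇒ 149 = 7² + 10².
  Combine using the Brahmagupta–Fibonacci identity (a² + b²)(c² + d²) = (ac − bd)² + (ad + bc)² = (ac + bd)² + (ad − bc)²:
  53 · 149 = 7897: from (2² + 7²)(7² + 10²), take (2·7 − 7·10, 2·10 + 7·7) = (14 − 70, 20 + 49) = (-56, 69); dropping signs (only squares matter) gives (56, 69); check 56² + 69² = 3136 + 4761 = 7897 ✓.
  Scale by k = 4: (4·56, 4·69) = (224, 276).
Step 4: Order so x ≤ y and verify: 224² + 276² = 50176 + 76176 = 126352 = n. ✓

n = 126352 = 224² + 276² (one valid representation with x ≤ y).


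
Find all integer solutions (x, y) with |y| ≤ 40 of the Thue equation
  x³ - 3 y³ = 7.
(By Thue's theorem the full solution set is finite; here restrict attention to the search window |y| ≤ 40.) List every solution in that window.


The equation is x³ - 3y³ = 7. For fixed y, x³ = 3·y³ + 7, so a solution requires the RHS to be a perfect cube.
Strategy: iterate y from -40 to 40, compute RHS = 3·y³ + 7, and check whether it is a (positive or negative) perfect cube.
Check small values of y:
  y = 0: RHS = 7 is not a perfect cube.
  y = 1: RHS = 10 is not a perfect cube.
  y = -1: RHS = 4 is not a perfect cube.
  y = 2: RHS = 31 is not a perfect cube.
  y = -2: RHS = -17 is not a perfect cube.
  y = 3: RHS = 88 is not a perfect cube.
  y = -3: RHS = -74 is not a perfect cube.
Continuing the search up to |y| = 40 finds no solutions either.
No (x, y) in the scanned range satisfies the equation.

No integer solutions with |y| ≤ 40.


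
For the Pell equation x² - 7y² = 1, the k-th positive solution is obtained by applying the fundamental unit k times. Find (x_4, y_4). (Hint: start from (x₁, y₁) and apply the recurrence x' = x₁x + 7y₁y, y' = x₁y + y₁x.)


Step 1: Find the fundamental solution (x₁, y₁) of x² - 7y² = 1.
  Expand √7 as a continued fraction. a₀ = ⌊√7⌋ = 2; iterate m_{k+1} = d_k·a_k − m_k, d_{k+1} = (7 − m_{k+1}²)/d_k, a_{k+1} = ⌊(a₀ + m_{k+1})/d_{k+1}⌋ (starting m₀ = 0, d₀ = 1), with convergents p_k = a_k·p_{k-1} + p_{k-2}, q_k = a_k·q_{k-1} + q_{k-2} (p₋₁ = 1, q₋₁ = 0):
  k = 0: a₀ = 2; p₀/q₀ = 2/1; p₀² − 7·q₀² = 4 − 7 = -3.
  k = 1: m = 2, d = 3, a = ⌊(2 + 2)/3⌋ = 1; p/q = (1·2 + 1)/(1·1 + 0) = 3/1; p² − 7·q² = 9 − 7 = 2.
  k = 2: m = 1, d = 2, a = ⌊(2 + 1)/2⌋ = 1; p/q = (1·3 + 2)/(1·1 + 1) = 5/2; p² − 7·q² = 25 − 28 = -3.
  k = 3: m = 1, d = 3, a = ⌊(2 + 1)/3⌋ = 1; p/q = (1·5 + 3)/(1·2 + 1) = 8/3; p² − 7·q² = 64 − 63 = 1.
  The first convergent with p² − 7·q² = 1 gives the fundamental solution (x₁, y₁) = (8, 3).
Step 2: Apply the recurrence (x_{n+1}, y_{n+1}) = (x₁x_n + 7y₁y_n, x₁y_n + y₁x_n) repeatedly.
  From (x_1, y_1) = (8, 3): x_2 = 8·8 + 7·3·3 = 127; y_2 = 8·3 + 3·8 = 48.
  From (x_2, y_2) = (127, 48): x_3 = 8·127 + 7·3·48 = 2024; y_3 = 8·48 + 3·127 = 765.
  From (x_3, y_3) = (2024, 765): x_4 = 8·2024 + 7·3·765 = 32257; y_4 = 8·765 + 3·2024 = 12192.
Step 3: Verify x_4² - 7·y_4² = 1040514049 - 1040514048 = 1 (should be 1). ✓

(x_1, y_1) = (8, 3); (x_4, y_4) = (32257, 12192).


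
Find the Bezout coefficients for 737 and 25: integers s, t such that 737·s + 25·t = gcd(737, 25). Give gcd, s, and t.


Euclidean algorithm on (737, 25) — divide until remainder is 0:
  737 = 29 · 25 + 12
  25 = 2 · 12 + 1
  12 = 12 · 1 + 0
gcd(737, 25) = 1.
Track Bezout coefficients alongside the remainders: start with r₀ = 737 = a·1 + b·0 (s = 1, t = 0) and r₁ = 25 = a·0 + b·1 (s = 0, t = 1); each new remainder r_{k+1} = r_{k-1} − q_k·r_k inherits s_{k+1} = s_{k-1} − q_k·s_k, t_{k+1} = t_{k-1} − q_k·t_k, so r_k = a·s_k + b·t_k at every step:
  q = 29: r = 12, s = 1 − 29·0 = 1, t = 0 − 29·1 = -29  (check: 737·1 + 25·(-29) = 12)
  q = 2: r = 1, s = 0 − 2·1 = -2, t = 1 − 2·(-29) = 59  (check: 737·(-2) + 25·59 = 1)
The row with r = 1 (the gcd) gives the Bezout coefficients s = -2, t = 59.
Result: 737 · (-2) + 25 · (59) = 1.

gcd(737, 25) = 1; s = -2, t = 59 (check: 737·(-2) + 25·59 = 1).


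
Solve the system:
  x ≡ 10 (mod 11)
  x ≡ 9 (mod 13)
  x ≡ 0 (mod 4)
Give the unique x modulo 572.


Moduli 11, 13, 4 are pairwise coprime; by CRT there is a unique solution modulo M = 11 · 13 · 4 = 572.
Solve pairwise, accumulating the modulus:
  Start with x ≡ 10 (mod 11).
  Combine with x ≡ 9 (mod 13): since gcd(11, 13) = 1, we get a unique residue mod 143.
    Write x = 10 + 11·t and substitute into x ≡ 9 (mod 13): 11·t ≡ 9 − 10 = -1 (mod 13).
    Reduce coefficients mod 13: 11·t ≡ 12 (mod 13).
    The inverse of 11 mod 13 is 6 (since 11·6 = 66 = 5·13 + 1), so t ≡ 6·12 = 72 ≡ 7 (mod 13).
    Then x = 10 + 11·7 = 87, valid modulo lcm(11, 13) = 143: x ≡ 87 (mod 143).
  Combine with x ≡ 0 (mod 4): since gcd(143, 4) = 1, we get a unique residue mod 572.
    Write x = 87 + 143·t and substitute into x ≡ 0 (mod 4): 143·t ≡ 0 − 87 = -87 (mod 4).
    Reduce coefficients mod 4: 3·t ≡ 1 (mod 4).
    The inverse of 3 mod 4 is 3 (since 3·3 = 9 = 2·4 + 1), so t ≡ 3·1 = 3 ≡ 3 (mod 4).
    Then x = 87 + 143·3 = 516, valid modulo lcm(143, 4) = 572: x ≡ 516 (mod 572).
Verify: 516 mod 11 = 10 ✓, 516 mod 13 = 9 ✓, 516 mod 4 = 0 ✓.

x ≡ 516 (mod 572).


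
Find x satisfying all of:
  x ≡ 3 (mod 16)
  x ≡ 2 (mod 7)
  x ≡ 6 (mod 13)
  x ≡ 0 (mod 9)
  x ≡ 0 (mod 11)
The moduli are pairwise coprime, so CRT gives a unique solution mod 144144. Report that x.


Product of moduli M = 16 · 7 · 13 · 9 · 11 = 144144.
Merge one congruence at a time:
  Start: x ≡ 3 (mod 16).
  Combine with x ≡ 2 (mod 7); new modulus lcm = 112.
    Write x = 3 + 16·t and substitute into x ≡ 2 (mod 7): 16·t ≡ 2 − 3 = -1 (mod 7).
    Reduce coefficients mod 7: 2·t ≡ 6 (mod 7).
    The inverse of 2 mod 7 is 4 (since 2·4 = 8 = 1·7 + 1), so t ≡ 4·6 = 24 ≡ 3 (mod 7).
    Then x = 3 + 16·3 = 51, valid modulo lcm(16, 7) = 112: x ≡ 51 (mod 112).
  Combine with x ≡ 6 (mod 13); new modulus lcm = 1456.
    Write x = 51 + 112·t and substitute into x ≡ 6 (mod 13): 112·t ≡ 6 − 51 = -45 (mod 13).
    Reduce coefficients mod 13: 8·t ≡ 7 (mod 13).
    The inverse of 8 mod 13 is 5 (since 8·5 = 40 = 3·13 + 1), so t ≡ 5·7 = 35 ≡ 9 (mod 13).
    Then x = 51 + 112·9 = 1059, valid modulo lcm(112, 13) = 1456: x ≡ 1059 (mod 1456).
  Combine with x ≡ 0 (mod 9); new modulus lcm = 13104.
    Write x = 1059 + 1456·t and substitute into x ≡ 0 (mod 9): 1456·t ≡ 0 − 1059 = -1059 (mod 9).
    Reduce coefficients mod 9: 7·t ≡ 3 (mod 9).
    The inverse of 7 mod 9 is 4 (since 7·4 = 28 = 3·9 + 1), so t ≡ 4·3 = 12 ≡ 3 (mod 9).
    Then x = 1059 + 1456·3 = 5427, valid modulo lcm(1456, 9) = 13104: x ≡ 5427 (mod 13104).
  Combine with x ≡ 0 (mod 11); new modulus lcm = 144144.
    Write x = 5427 + 13104·t and substitute into x ≡ 0 (mod 11): 13104·t ≡ 0 − 5427 = -5427 (mod 11).
    Reduce coefficients mod 11: 3·t ≡ 7 (mod 11).
    The inverse of 3 mod 11 is 4 (since 3·4 = 12 = 1·11 + 1), so t ≡ 4·7 = 28 ≡ 6 (mod 11).
    Then x = 5427 + 13104·6 = 84051, valid modulo lcm(13104, 11) = 144144: x ≡ 84051 (mod 144144).
Verify against each original: 84051 mod 16 = 3, 84051 mod 7 = 2, 84051 mod 13 = 6, 84051 mod 9 = 0, 84051 mod 11 = 0.

x ≡ 84051 (mod 144144).


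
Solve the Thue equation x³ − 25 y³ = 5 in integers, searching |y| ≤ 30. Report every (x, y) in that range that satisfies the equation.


The equation is x³ - 25y³ = 5. For fixed y, x³ = 25·y³ + 5, so a solution requires the RHS to be a perfect cube.
Strategy: iterate y from -30 to 30, compute RHS = 25·y³ + 5, and check whether it is a (positive or negative) perfect cube.
Check small values of y:
  y = 0: RHS = 5 is not a perfect cube.
  y = 1: RHS = 30 is not a perfect cube.
  y = -1: RHS = -20 is not a perfect cube.
  y = 2: RHS = 205 is not a perfect cube.
  y = -2: RHS = -195 is not a perfect cube.
  y = 3: RHS = 680 is not a perfect cube.
  y = -3: RHS = -670 is not a perfect cube.
Continuing the search up to |y| = 30 finds no solutions either.
No (x, y) in the scanned range satisfies the equation.

No integer solutions with |y| ≤ 30.


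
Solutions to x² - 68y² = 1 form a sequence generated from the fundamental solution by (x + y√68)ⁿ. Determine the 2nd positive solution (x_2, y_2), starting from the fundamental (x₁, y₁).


Step 1: Find the fundamental solution (x₁, y₁) of x² - 68y² = 1.
  Expand √68 as a continued fraction. a₀ = ⌊√68⌋ = 8; iterate m_{k+1} = d_k·a_k − m_k, d_{k+1} = (68 − m_{k+1}²)/d_k, a_{k+1} = ⌊(a₀ + m_{k+1})/d_{k+1}⌋ (starting m₀ = 0, d₀ = 1), with convergents p_k = a_k·p_{k-1} + p_{k-2}, q_k = a_k·q_{k-1} + q_{k-2} (p₋₁ = 1, q₋₁ = 0):
  k = 0: a₀ = 8; p₀/q₀ = 8/1; p₀² − 68·q₀² = 64 − 68 = -4.
  k = 1: m = 8, d = 4, a = ⌊(8 + 8)/4⌋ = 4; p/q = (4·8 + 1)/(4·1 + 0) = 33/4; p² − 68·q² = 1089 − 1088 = 1.
  The first convergent with p² − 68·q² = 1 gives the fundamental solution (x₁, y₁) = (33, 4).
Step 2: Apply the recurrence (x_{n+1}, y_{n+1}) = (x₁x_n + 68y₁y_n, x₁y_n + y₁x_n) repeatedly.
  From (x_1, y_1) = (33, 4): x_2 = 33·33 + 68·4·4 = 2177; y_2 = 33·4 + 4·33 = 264.
Step 3: Verify x_2² - 68·y_2² = 4739329 - 4739328 = 1 (should be 1). ✓

(x_1, y_1) = (33, 4); (x_2, y_2) = (2177, 264).


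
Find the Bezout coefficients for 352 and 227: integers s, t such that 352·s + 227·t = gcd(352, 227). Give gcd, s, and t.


Euclidean algorithm on (352, 227) — divide until remainder is 0:
  352 = 1 · 227 + 125
  227 = 1 · 125 + 102
  125 = 1 · 102 + 23
  102 = 4 · 23 + 10
  23 = 2 · 10 + 3
  10 = 3 · 3 + 1
  3 = 3 · 1 + 0
gcd(352, 227) = 1.
Track Bezout coefficients alongside the remainders: start with r₀ = 352 = a·1 + b·0 (s = 1, t = 0) and r₁ = 227 = a·0 + b·1 (s = 0, t = 1); each new remainder r_{k+1} = r_{k-1} − q_k·r_k inherits s_{k+1} = s_{k-1} − q_k·s_k, t_{k+1} = t_{k-1} − q_k·t_k, so r_k = a·s_k + b·t_k at every step:
  q = 1: r = 125, s = 1 − 1·0 = 1, t = 0 − 1·1 = -1  (check: 352·1 + 227·(-1) = 125)
  q = 1: r = 102, s = 0 − 1·1 = -1, t = 1 − 1·(-1) = 2  (check: 352·(-1) + 227·2 = 102)
  q = 1: r = 23, s = 1 − 1·(-1) = 2, t = -1 − 1·2 = -3  (check: 352·2 + 227·(-3) = 23)
  q = 4: r = 10, s = -1 − 4·2 = -9, t = 2 − 4·(-3) = 14  (check: 352·(-9) + 227·14 = 10)
  q = 2: r = 3, s = 2 − 2·(-9) = 20, t = -3 − 2·14 = -31  (check: 352·20 + 227·(-31) = 3)
  q = 3: r = 1, s = -9 − 3·20 = -69, t = 14 − 3·(-31) = 107  (check: 352·(-69) + 227·107 = 1)
The row with r = 1 (the gcd) gives the Bezout coefficients s = -69, t = 107.
Result: 352 · (-69) + 227 · (107) = 1.

gcd(352, 227) = 1; s = -69, t = 107 (check: 352·(-69) + 227·107 = 1).


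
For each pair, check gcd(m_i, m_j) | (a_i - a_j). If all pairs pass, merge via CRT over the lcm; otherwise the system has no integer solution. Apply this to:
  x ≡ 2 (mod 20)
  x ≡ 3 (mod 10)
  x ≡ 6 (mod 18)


Moduli 20, 10, 18 are not pairwise coprime, so CRT works modulo lcm(m_i) when all pairwise compatibility conditions hold.
Pairwise compatibility: gcd(m_i, m_j) must divide a_i - a_j for every pair.
Merge one congruence at a time:
  Start: x ≡ 2 (mod 20).
  Combine with x ≡ 3 (mod 10): gcd(20, 10) = 10, and 3 - 2 = 1 is NOT divisible by 10.
    ⇒ system is inconsistent (no integer solution).

No solution (the system is inconsistent).


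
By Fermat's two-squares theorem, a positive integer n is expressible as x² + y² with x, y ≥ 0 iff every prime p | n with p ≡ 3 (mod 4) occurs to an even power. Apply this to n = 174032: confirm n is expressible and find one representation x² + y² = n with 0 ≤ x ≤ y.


Step 1: Factor n = 174032 = 2^4 · 73 · 149.
Step 2: Check the mod-4 condition on each prime factor: 2 = 2 (special); 73 ≡ 1 (mod 4), exponent 1; 149 ≡ 1 (mod 4), exponent 1.
All primes ≡ 3 (mod 4) appear to even exponent (or don't appear), so by the two-squares theorem n IS expressible as a sum of two squares.
Step 3: Build a representation. Group n = k² · m with k = 4 and m = 73 · 149 = 10877 (a product of primes ≡ 1 (mod 4)); a representation of m scales to one of n via (k·x)² + (k·y)² = k²(x² + y²). Each prime p ≡ 1 (mod 4) is itself a sum of two squares; find a² by testing p − a² for a perfect square:
  73: 73 − 1² = 72, 73 − 2² = 69, 73 − 3² = 64 = 8² ⇒ 73 = 3² + 8².
  149: 149 − 1² = 148, 149 − 2² = 145, 149 − 3² = 140, 149 − 4² = 133, 149 − 5² = 124, 149 − 6² = 113, 149 − 7² = 100 = 10² ⇒ 149 = 7² + 10².
  Combine using the Brahmagupta–Fibonacci identity (a² + b²)(c² + d²) = (ac − bd)² + (ad + bc)² = (ac + bd)² + (ad − bc)²:
  73 · 149 = 10877: from (3² + 8²)(7² + 10²), take (3·7 − 8·10, 3·10 + 8·7) = (21 − 80, 30 + 56) = (-59, 86); dropping signs (only squares matter) gives (59, 86); check 59² + 86² = 3481 + 7396 = 10877 ✓.
  Scale by k = 4: (4·59, 4·86) = (236, 344).
Step 4: Order so x ≤ y and verify: 236² + 344² = 55696 + 118336 = 174032 = n. ✓

n = 174032 = 236² + 344² (one valid representation with x ≤ y).


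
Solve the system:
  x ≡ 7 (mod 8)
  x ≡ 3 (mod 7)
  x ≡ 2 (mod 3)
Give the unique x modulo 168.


Moduli 8, 7, 3 are pairwise coprime; by CRT there is a unique solution modulo M = 8 · 7 · 3 = 168.
Solve pairwise, accumulating the modulus:
  Start with x ≡ 7 (mod 8).
  Combine with x ≡ 3 (mod 7): since gcd(8, 7) = 1, we get a unique residue mod 56.
    Write x = 7 + 8·t and substitute into x ≡ 3 (mod 7): 8·t ≡ 3 − 7 = -4 (mod 7).
    Reduce coefficients mod 7: 1·t ≡ 3 (mod 7).
    So t ≡ 3 (mod 7).
    Then x = 7 + 8·3 = 31, valid modulo lcm(8, 7) = 56: x ≡ 31 (mod 56).
  Combine with x ≡ 2 (mod 3): since gcd(56, 3) = 1, we get a unique residue mod 168.
    Write x = 31 + 56·t and substitute into x ≡ 2 (mod 3): 56·t ≡ 2 − 31 = -29 (mod 3).
    Reduce coefficients mod 3: 2·t ≡ 1 (mod 3).
    The inverse of 2 mod 3 is 2 (since 2·2 = 4 = 1·3 + 1), so t ≡ 2·1 = 2 ≡ 2 (mod 3).
    Then x = 31 + 56·2 = 143, valid modulo lcm(56, 3) = 168: x ≡ 143 (mod 168).
Verify: 143 mod 8 = 7 ✓, 143 mod 7 = 3 ✓, 143 mod 3 = 2 ✓.

x ≡ 143 (mod 168).


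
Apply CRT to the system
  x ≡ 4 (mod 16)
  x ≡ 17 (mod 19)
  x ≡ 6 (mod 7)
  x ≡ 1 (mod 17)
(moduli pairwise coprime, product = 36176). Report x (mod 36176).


Product of moduli M = 16 · 19 · 7 · 17 = 36176.
Merge one congruence at a time:
  Start: x ≡ 4 (mod 16).
  Combine with x ≡ 17 (mod 19); new modulus lcm = 304.
    Write x = 4 + 16·t and substitute into x ≡ 17 (mod 19): 16·t ≡ 17 − 4 = 13 (mod 19).
    The inverse of 16 mod 19 is 6 (since 16·6 = 96 = 5·19 + 1), so t ≡ 6·13 = 78 ≡ 2 (mod 19).
    Then x = 4 + 16·2 = 36, valid modulo lcm(16, 19) = 304: x ≡ 36 (mod 304).
  Combine with x ≡ 6 (mod 7); new modulus lcm = 2128.
    Write x = 36 + 304·t and substitute into x ≡ 6 (mod 7): 304·t ≡ 6 − 36 = -30 (mod 7).
    Reduce coefficients mod 7: 3·t ≡ 5 (mod 7).
    The inverse of 3 mod 7 is 5 (since 3·5 = 15 = 2·7 + 1), so t ≡ 5·5 = 25 ≡ 4 (mod 7).
    Then x = 36 + 304·4 = 1252, valid modulo lcm(304, 7) = 2128: x ≡ 1252 (mod 2128).
  Combine with x ≡ 1 (mod 17); new modulus lcm = 36176.
    Write x = 1252 + 2128·t and substitute into x ≡ 1 (mod 17): 2128·t ≡ 1 − 1252 = -1251 (mod 17).
    Reduce coefficients mod 17: 3·t ≡ 7 (mod 17).
    The inverse of 3 mod 17 is 6 (since 3·6 = 18 = 1·17 + 1), so t ≡ 6·7 = 42 ≡ 8 (mod 17).
    Then x = 1252 + 2128·8 = 18276, valid modulo lcm(2128, 17) = 36176: x ≡ 18276 (mod 36176).
Verify against each original: 18276 mod 16 = 4, 18276 mod 19 = 17, 18276 mod 7 = 6, 18276 mod 17 = 1.

x ≡ 18276 (mod 36176).


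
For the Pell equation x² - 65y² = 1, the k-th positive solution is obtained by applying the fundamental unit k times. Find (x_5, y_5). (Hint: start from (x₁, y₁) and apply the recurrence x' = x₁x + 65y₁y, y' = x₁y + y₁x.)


Step 1: Find the fundamental solution (x₁, y₁) of x² - 65y² = 1.
  Expand √65 as a continued fraction. a₀ = ⌊√65⌋ = 8; iterate m_{k+1} = d_k·a_k − m_k, d_{k+1} = (65 − m_{k+1}²)/d_k, a_{k+1} = ⌊(a₀ + m_{k+1})/d_{k+1}⌋ (starting m₀ = 0, d₀ = 1), with convergents p_k = a_k·p_{k-1} + p_{k-2}, q_k = a_k·q_{k-1} + q_{k-2} (p₋₁ = 1, q₋₁ = 0):
  k = 0: a₀ = 8; p₀/q₀ = 8/1; p₀² − 65·q₀² = 64 − 65 = -1.
  k = 1: m = 8, d = 1, a = ⌊(8 + 8)/1⌋ = 16; p/q = (16·8 + 1)/(16·1 + 0) = 129/16; p² − 65·q² = 16641 − 16640 = 1.
  The first convergent with p² − 65·q² = 1 gives the fundamental solution (x₁, y₁) = (129, 16).
Step 2: Apply the recurrence (x_{n+1}, y_{n+1}) = (x₁x_n + 65y₁y_n, x₁y_n + y₁x_n) repeatedly.
  From (x_1, y_1) = (129, 16): x_2 = 129·129 + 65·16·16 = 33281; y_2 = 129·16 + 16·129 = 4128.
  From (x_2, y_2) = (33281, 4128): x_3 = 129·33281 + 65·16·4128 = 8586369; y_3 = 129·4128 + 16·33281 = 1065008.
  From (x_3, y_3) = (8586369, 1065008): x_4 = 129·8586369 + 65·16·1065008 = 2215249921; y_4 = 129·1065008 + 16·8586369 = 274767936.
  From (x_4, y_4) = (2215249921, 274767936): x_5 = 129·2215249921 + 65·16·274767936 = 571525893249; y_5 = 129·274767936 + 16·2215249921 = 70889062480.
Step 3: Verify x_5² - 65·y_5² = 326641846654067343776001 - 326641846654067343776000 = 1 (should be 1). ✓

(x_1, y_1) = (129, 16); (x_5, y_5) = (571525893249, 70889062480).


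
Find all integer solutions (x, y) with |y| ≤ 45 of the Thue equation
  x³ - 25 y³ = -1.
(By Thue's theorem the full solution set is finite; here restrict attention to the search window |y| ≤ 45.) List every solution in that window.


The equation is x³ - 25y³ = -1. For fixed y, x³ = 25·y³ − 1, so a solution requires the RHS to be a perfect cube.
Strategy: iterate y from -45 to 45, compute RHS = 25·y³ − 1, and check whether it is a (positive or negative) perfect cube.
Check small values of y:
  y = 0: RHS = -1 = (-1)³ ⇒ x = -1 works.
  y = 1: RHS = 24 is not a perfect cube.
  y = -1: RHS = -26 is not a perfect cube.
  y = 2: RHS = 199 is not a perfect cube.
  y = -2: RHS = -201 is not a perfect cube.
  y = 3: RHS = 674 is not a perfect cube.
  y = -3: RHS = -676 is not a perfect cube.
Continuing the search up to |y| = 45 finds no further solutions beyond those listed.
Collected solutions: (-1, 0).

Solutions (with |y| ≤ 45): (-1, 0).


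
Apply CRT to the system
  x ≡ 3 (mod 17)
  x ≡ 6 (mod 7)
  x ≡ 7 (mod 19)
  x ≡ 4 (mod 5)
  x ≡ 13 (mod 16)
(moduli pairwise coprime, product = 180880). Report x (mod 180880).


Product of moduli M = 17 · 7 · 19 · 5 · 16 = 180880.
Merge one congruence at a time:
  Start: x ≡ 3 (mod 17).
  Combine with x ≡ 6 (mod 7); new modulus lcm = 119.
    Write x = 3 + 17·t and substitute into x ≡ 6 (mod 7): 17·t ≡ 6 − 3 = 3 (mod 7).
    Reduce coefficients mod 7: 3·t ≡ 3 (mod 7).
    The inverse of 3 mod 7 is 5 (since 3·5 = 15 = 2·7 + 1), so t ≡ 5·3 = 15 ≡ 1 (mod 7).
    Then x = 3 + 17·1 = 20, valid modulo lcm(17, 7) = 119: x ≡ 20 (mod 119).
  Combine with x ≡ 7 (mod 19); new modulus lcm = 2261.
    Write x = 20 + 119·t and substitute into x ≡ 7 (mod 19): 119·t ≡ 7 − 20 = -13 (mod 19).
    Reduce coefficients mod 19: 5·t ≡ 6 (mod 19).
    The inverse of 5 mod 19 is 4 (since 5·4 = 20 = 1·19 + 1), so t ≡ 4·6 = 24 ≡ 5 (mod 19).
    Then x = 20 + 119·5 = 615, valid modulo lcm(119, 19) = 2261: x ≡ 615 (mod 2261).
  Combine with x ≡ 4 (mod 5); new modulus lcm = 11305.
    Write x = 615 + 2261·t and substitute into x ≡ 4 (mod 5): 2261·t ≡ 4 − 615 = -611 (mod 5).
    Reduce coefficients mod 5: 1·t ≡ 4 (mod 5).
    So t ≡ 4 (mod 5).
    Then x = 615 + 2261·4 = 9659, valid modulo lcm(2261, 5) = 11305: x ≡ 9659 (mod 11305).
  Combine with x ≡ 13 (mod 16); new modulus lcm = 180880.
    Write x = 9659 + 11305·t and substitute into x ≡ 13 (mod 16): 11305·t ≡ 13 − 9659 = -9646 (mod 16).
    Reduce coefficients mod 16: 9·t ≡ 2 (mod 16).
    The inverse of 9 mod 16 is 9 (since 9·9 = 81 = 5·16 + 1), so t ≡ 9·2 = 18 ≡ 2 (mod 16).
    Then x = 9659 + 11305·2 = 32269, valid modulo lcm(11305, 16) = 180880: x ≡ 32269 (mod 180880).
Verify against each original: 32269 mod 17 = 3, 32269 mod 7 = 6, 32269 mod 19 = 7, 32269 mod 5 = 4, 32269 mod 16 = 13.

x ≡ 32269 (mod 180880).


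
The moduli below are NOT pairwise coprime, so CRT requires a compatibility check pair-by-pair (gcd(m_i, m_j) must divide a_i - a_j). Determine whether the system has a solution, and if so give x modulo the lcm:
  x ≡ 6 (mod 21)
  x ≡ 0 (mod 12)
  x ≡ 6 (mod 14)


Moduli 21, 12, 14 are not pairwise coprime, so CRT works modulo lcm(m_i) when all pairwise compatibility conditions hold.
Pairwise compatibility: gcd(m_i, m_j) must divide a_i - a_j for every pair.
Merge one congruence at a time:
  Start: x ≡ 6 (mod 21).
  Combine with x ≡ 0 (mod 12): gcd(21, 12) = 3; 0 - 6 = -6, which IS divisible by 3, so compatible.
    Write x = 6 + 21·t and substitute into x ≡ 0 (mod 12): 21·t ≡ 0 − 6 = -6 (mod 12).
    Divide the congruence (and modulus) by g = 3: 7·t ≡ -2 (mod 4).
    Reduce coefficients mod 4: 3·t ≡ 2 (mod 4).
    The inverse of 3 mod 4 is 3 (since 3·3 = 9 = 2·4 + 1), so t ≡ 3·2 = 6 ≡ 2 (mod 4).
    Then x = 6 + 21·2 = 48, valid modulo lcm(21, 12) = 84: x ≡ 48 (mod 84).
  Combine with x ≡ 6 (mod 14): gcd(84, 14) = 14; 6 - 48 = -42, which IS divisible by 14, so compatible.
    Write x = 48 + 84·t and substitute into x ≡ 6 (mod 14): 84·t ≡ 6 − 48 = -42 (mod 14).
    Divide the congruence (and modulus) by g = 14: 6·t ≡ -3 (mod 1).
    Modulo 1 every t works; take t = 0.
    Then x = 48 + 84·0 = 48, valid modulo lcm(84, 14) = 84: x ≡ 48 (mod 84).
Verify: 48 mod 21 = 6, 48 mod 12 = 0, 48 mod 14 = 6.

x ≡ 48 (mod 84).


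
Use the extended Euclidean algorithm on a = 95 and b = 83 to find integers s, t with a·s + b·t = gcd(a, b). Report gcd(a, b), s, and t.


Euclidean algorithm on (95, 83) — divide until remainder is 0:
  95 = 1 · 83 + 12
  83 = 6 · 12 + 11
  12 = 1 · 11 + 1
  11 = 11 · 1 + 0
gcd(95, 83) = 1.
Track Bezout coefficients alongside the remainders: start with r₀ = 95 = a·1 + b·0 (s = 1, t = 0) and r₁ = 83 = a·0 + b·1 (s = 0, t = 1); each new remainder r_{k+1} = r_{k-1} − q_k·r_k inherits s_{k+1} = s_{k-1} − q_k·s_k, t_{k+1} = t_{k-1} − q_k·t_k, so r_k = a·s_k + b·t_k at every step:
  q = 1: r = 12, s = 1 − 1·0 = 1, t = 0 − 1·1 = -1  (check: 95·1 + 83·(-1) = 12)
  q = 6: r = 11, s = 0 − 6·1 = -6, t = 1 − 6·(-1) = 7  (check: 95·(-6) + 83·7 = 11)
  q = 1: r = 1, s = 1 − 1·(-6) = 7, t = -1 − 1·7 = -8  (check: 95·7 + 83·(-8) = 1)
The row with r = 1 (the gcd) gives the Bezout coefficients s = 7, t = -8.
Result: 95 · (7) + 83 · (-8) = 1.

gcd(95, 83) = 1; s = 7, t = -8 (check: 95·7 + 83·(-8) = 1).


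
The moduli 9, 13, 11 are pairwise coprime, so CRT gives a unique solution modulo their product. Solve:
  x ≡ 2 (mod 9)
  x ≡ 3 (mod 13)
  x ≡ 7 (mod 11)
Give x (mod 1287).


Moduli 9, 13, 11 are pairwise coprime; by CRT there is a unique solution modulo M = 9 · 13 · 11 = 1287.
Solve pairwise, accumulating the modulus:
  Start with x ≡ 2 (mod 9).
  Combine with x ≡ 3 (mod 13): since gcd(9, 13) = 1, we get a unique residue mod 117.
    Write x = 2 + 9·t and substitute into x ≡ 3 (mod 13): 9·t ≡ 3 − 2 = 1 (mod 13).
    The inverse of 9 mod 13 is 3 (since 9·3 = 27 = 2·13 + 1), so t ≡ 3·1 = 3 ≡ 3 (mod 13).
    Then x = 2 + 9·3 = 29, valid modulo lcm(9, 13) = 117: x ≡ 29 (mod 117).
  Combine with x ≡ 7 (mod 11): since gcd(117, 11) = 1, we get a unique residue mod 1287.
    Write x = 29 + 117·t and substitute into x ≡ 7 (mod 11): 117·t ≡ 7 − 29 = -22 (mod 11).
    Reduce coefficients mod 11: 7·t ≡ 0 (mod 11).
    The inverse of 7 mod 11 is 8 (since 7·8 = 56 = 5·11 + 1), so t ≡ 8·0 = 0 ≡ 0 (mod 11).
    Then x = 29 + 117·0 = 29, valid modulo lcm(117, 11) = 1287: x ≡ 29 (mod 1287).
Verify: 29 mod 9 = 2 ✓, 29 mod 13 = 3 ✓, 29 mod 11 = 7 ✓.

x ≡ 29 (mod 1287).


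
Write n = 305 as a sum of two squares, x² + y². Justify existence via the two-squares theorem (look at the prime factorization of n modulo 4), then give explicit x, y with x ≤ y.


Step 1: Factor n = 305 = 5 · 61.
Step 2: Check the mod-4 condition on each prime factor: 5 ≡ 1 (mod 4), exponent 1; 61 ≡ 1 (mod 4), exponent 1.
All primes ≡ 3 (mod 4) appear to even exponent (or don't appear), so by the two-squares theorem n IS expressible as a sum of two squares.
Step 3: Build a representation. Here n = 5 · 61 is a product of primes ≡ 1 (mod 4). Each prime p ≡ 1 (mod 4) is itself a sum of two squares; find a² by testing p − a² for a perfect square:
  5: 5 − 1² = 4 = 2² ⇒ 5 = 1² + 2².
  61: 61 − 1² = 60, 61 − 2² = 57, 61 − 3² = 52, 61 − 4² = 45, 61 − 5² = 36 = 6² ⇒ 61 = 5² + 6².
  Combine using the Brahmagupta–Fibonacci identity (a² + b²)(c² + d²) = (ac − bd)² + (ad + bc)² = (ac + bd)² + (ad − bc)²:
  5 · 61 = 305: from (1² + 2²)(5² + 6²), take (1·5 − 2·6, 1·6 + 2·5) = (5 − 12, 6 + 10) = (-7, 16); dropping signs (only squares matter) gives (7, 16); check 7² + 16² = 49 + 256 = 305 ✓.
Step 4: Order so x ≤ y and verify: 7² + 16² = 49 + 256 = 305 = n. ✓

n = 305 = 7² + 16² (one valid representation with x ≤ y).


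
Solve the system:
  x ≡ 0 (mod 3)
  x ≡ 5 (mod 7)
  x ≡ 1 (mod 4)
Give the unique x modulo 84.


Moduli 3, 7, 4 are pairwise coprime; by CRT there is a unique solution modulo M = 3 · 7 · 4 = 84.
Solve pairwise, accumulating the modulus:
  Start with x ≡ 0 (mod 3).
  Combine with x ≡ 5 (mod 7): since gcd(3, 7) = 1, we get a unique residue mod 21.
    Write x = 0 + 3·t and substitute into x ≡ 5 (mod 7): 3·t ≡ 5 − 0 = 5 (mod 7).
    The inverse of 3 mod 7 is 5 (since 3·5 = 15 = 2·7 + 1), so t ≡ 5·5 = 25 ≡ 4 (mod 7).
    Then x = 0 + 3·4 = 12, valid modulo lcm(3, 7) = 21: x ≡ 12 (mod 21).
  Combine with x ≡ 1 (mod 4): since gcd(21, 4) = 1, we get a unique residue mod 84.
    Write x = 12 + 21·t and substitute into x ≡ 1 (mod 4): 21·t ≡ 1 − 12 = -11 (mod 4).
    Reduce coefficients mod 4: 1·t ≡ 1 (mod 4).
    So t ≡ 1 (mod 4).
    Then x = 12 + 21·1 = 33, valid modulo lcm(21, 4) = 84: x ≡ 33 (mod 84).
Verify: 33 mod 3 = 0 ✓, 33 mod 7 = 5 ✓, 33 mod 4 = 1 ✓.

x ≡ 33 (mod 84).


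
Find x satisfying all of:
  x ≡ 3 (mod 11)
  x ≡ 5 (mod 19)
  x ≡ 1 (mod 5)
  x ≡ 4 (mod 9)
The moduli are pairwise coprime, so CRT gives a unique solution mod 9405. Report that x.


Product of moduli M = 11 · 19 · 5 · 9 = 9405.
Merge one congruence at a time:
  Start: x ≡ 3 (mod 11).
  Combine with x ≡ 5 (mod 19); new modulus lcm = 209.
    Write x = 3 + 11·t and substitute into x ≡ 5 (mod 19): 11·t ≡ 5 − 3 = 2 (mod 19).
    The inverse of 11 mod 19 is 7 (since 11·7 = 77 = 4·19 + 1), so t ≡ 7·2 = 14 ≡ 14 (mod 19).
    Then x = 3 + 11·14 = 157, valid modulo lcm(11, 19) = 209: x ≡ 157 (mod 209).
  Combine with x ≡ 1 (mod 5); new modulus lcm = 1045.
    Write x = 157 + 209·t and substitute into x ≡ 1 (mod 5): 209·t ≡ 1 − 157 = -156 (mod 5).
    Reduce coefficients mod 5: 4·t ≡ 4 (mod 5).
    The inverse of 4 mod 5 is 4 (since 4·4 = 16 = 3·5 + 1), so t ≡ 4·4 = 16 ≡ 1 (mod 5).
    Then x = 157 + 209·1 = 366, valid modulo lcm(209, 5) = 1045: x ≡ 366 (mod 1045).
  Combine with x ≡ 4 (mod 9); new modulus lcm = 9405.
    Write x = 366 + 1045·t and substitute into x ≡ 4 (mod 9): 1045·t ≡ 4 − 366 = -362 (mod 9).
    Reduce coefficients mod 9: 1·t ≡ 7 (mod 9).
    So t ≡ 7 (mod 9).
    Then x = 366 + 1045·7 = 7681, valid modulo lcm(1045, 9) = 9405: x ≡ 7681 (mod 9405).
Verify against each original: 7681 mod 11 = 3, 7681 mod 19 = 5, 7681 mod 5 = 1, 7681 mod 9 = 4.

x ≡ 7681 (mod 9405).


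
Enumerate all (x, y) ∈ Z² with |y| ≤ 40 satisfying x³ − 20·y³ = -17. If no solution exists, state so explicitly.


The equation is x³ - 20y³ = -17. For fixed y, x³ = 20·y³ − 17, so a solution requires the RHS to be a perfect cube.
Strategy: iterate y from -40 to 40, compute RHS = 20·y³ − 17, and check whether it is a (positive or negative) perfect cube.
Check small values of y:
  y = 0: RHS = -17 is not a perfect cube.
  y = 1: RHS = 3 is not a perfect cube.
  y = -1: RHS = -37 is not a perfect cube.
  y = 2: RHS = 143 is not a perfect cube.
  y = -2: RHS = -177 is not a perfect cube.
  y = 3: RHS = 523 is not a perfect cube.
  y = -3: RHS = -557 is not a perfect cube.
Continuing the search up to |y| = 40 finds no solutions either.
No (x, y) in the scanned range satisfies the equation.

No integer solutions with |y| ≤ 40.


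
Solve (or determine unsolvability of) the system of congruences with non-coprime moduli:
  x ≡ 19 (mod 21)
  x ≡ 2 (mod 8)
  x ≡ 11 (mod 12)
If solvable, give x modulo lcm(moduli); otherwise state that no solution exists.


Moduli 21, 8, 12 are not pairwise coprime, so CRT works modulo lcm(m_i) when all pairwise compatibility conditions hold.
Pairwise compatibility: gcd(m_i, m_j) must divide a_i - a_j for every pair.
Merge one congruence at a time:
  Start: x ≡ 19 (mod 21).
  Combine with x ≡ 2 (mod 8): gcd(21, 8) = 1; 2 - 19 = -17, which IS divisible by 1, so compatible.
    Write x = 19 + 21·t and substitute into x ≡ 2 (mod 8): 21·t ≡ 2 − 19 = -17 (mod 8).
    Reduce coefficients mod 8: 5·t ≡ 7 (mod 8).
    The inverse of 5 mod 8 is 5 (since 5·5 = 25 = 3·8 + 1), so t ≡ 5·7 = 35 ≡ 3 (mod 8).
    Then x = 19 + 21·3 = 82, valid modulo lcm(21, 8) = 168: x ≡ 82 (mod 168).
  Combine with x ≡ 11 (mod 12): gcd(168, 12) = 12, and 11 - 82 = -71 is NOT divisible by 12.
    ⇒ system is inconsistent (no integer solution).

No solution (the system is inconsistent).


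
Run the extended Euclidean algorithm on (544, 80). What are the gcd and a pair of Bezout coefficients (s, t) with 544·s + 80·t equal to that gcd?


Euclidean algorithm on (544, 80) — divide until remainder is 0:
  544 = 6 · 80 + 64
  80 = 1 · 64 + 16
  64 = 4 · 16 + 0
gcd(544, 80) = 16.
Track Bezout coefficients alongside the remainders: start with r₀ = 544 = a·1 + b·0 (s = 1, t = 0) and r₁ = 80 = a·0 + b·1 (s = 0, t = 1); each new remainder r_{k+1} = r_{k-1} − q_k·r_k inherits s_{k+1} = s_{k-1} − q_k·s_k, t_{k+1} = t_{k-1} − q_k·t_k, so r_k = a·s_k + b·t_k at every step:
  q = 6: r = 64, s = 1 − 6·0 = 1, t = 0 − 6·1 = -6  (check: 544·1 + 80·(-6) = 64)
  q = 1: r = 16, s = 0 − 1·1 = -1, t = 1 − 1·(-6) = 7  (check: 544·(-1) + 80·7 = 16)
The row with r = 16 (the gcd) gives the Bezout coefficients s = -1, t = 7.
Result: 544 · (-1) + 80 · (7) = 16.

gcd(544, 80) = 16; s = -1, t = 7 (check: 544·(-1) + 80·7 = 16).


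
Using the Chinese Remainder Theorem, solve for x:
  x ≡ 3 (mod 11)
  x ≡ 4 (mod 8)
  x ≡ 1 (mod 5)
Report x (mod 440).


Moduli 11, 8, 5 are pairwise coprime; by CRT there is a unique solution modulo M = 11 · 8 · 5 = 440.
Solve pairwise, accumulating the modulus:
  Start with x ≡ 3 (mod 11).
  Combine with x ≡ 4 (mod 8): since gcd(11, 8) = 1, we get a unique residue mod 88.
    Write x = 3 + 11·t and substitute into x ≡ 4 (mod 8): 11·t ≡ 4 − 3 = 1 (mod 8).
    Reduce coefficients mod 8: 3·t ≡ 1 (mod 8).
    The inverse of 3 mod 8 is 3 (since 3·3 = 9 = 1·8 + 1), so t ≡ 3·1 = 3 ≡ 3 (mod 8).
    Then x = 3 + 11·3 = 36, valid modulo lcm(11, 8) = 88: x ≡ 36 (mod 88).
  Combine with x ≡ 1 (mod 5): since gcd(88, 5) = 1, we get a unique residue mod 440.
    Write x = 36 + 88·t and substitute into x ≡ 1 (mod 5): 88·t ≡ 1 − 36 = -35 (mod 5).
    Reduce coefficients mod 5: 3·t ≡ 0 (mod 5).
    The inverse of 3 mod 5 is 2 (since 3·2 = 6 = 1·5 + 1), so t ≡ 2·0 = 0 ≡ 0 (mod 5).
    Then x = 36 + 88·0 = 36, valid modulo lcm(88, 5) = 440: x ≡ 36 (mod 440).
Verify: 36 mod 11 = 3 ✓, 36 mod 8 = 4 ✓, 36 mod 5 = 1 ✓.

x ≡ 36 (mod 440).


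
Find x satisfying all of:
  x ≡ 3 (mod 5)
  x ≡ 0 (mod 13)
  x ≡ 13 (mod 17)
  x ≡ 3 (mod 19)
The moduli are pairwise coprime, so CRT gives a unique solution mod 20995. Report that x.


Product of moduli M = 5 · 13 · 17 · 19 = 20995.
Merge one congruence at a time:
  Start: x ≡ 3 (mod 5).
  Combine with x ≡ 0 (mod 13); new modulus lcm = 65.
    Write x = 3 + 5·t and substitute into x ≡ 0 (mod 13): 5·t ≡ 0 − 3 = -3 (mod 13).
    Reduce coefficients mod 13: 5·t ≡ 10 (mod 13).
    The inverse of 5 mod 13 is 8 (since 5·8 = 40 = 3·13 + 1), so t ≡ 8·10 = 80 ≡ 2 (mod 13).
    Then x = 3 + 5·2 = 13, valid modulo lcm(5, 13) = 65: x ≡ 13 (mod 65).
  Combine with x ≡ 13 (mod 17); new modulus lcm = 1105.
    Write x = 13 + 65·t and substitute into x ≡ 13 (mod 17): 65·t ≡ 13 − 13 = 0 (mod 17).
    Reduce coefficients mod 17: 14·t ≡ 0 (mod 17).
    The inverse of 14 mod 17 is 11 (since 14·11 = 154 = 9·17 + 1), so t ≡ 11·0 = 0 ≡ 0 (mod 17).
    Then x = 13 + 65·0 = 13, valid modulo lcm(65, 17) = 1105: x ≡ 13 (mod 1105).
  Combine with x ≡ 3 (mod 19); new modulus lcm = 20995.
    Write x = 13 + 1105·t and substitute into x ≡ 3 (mod 19): 1105·t ≡ 3 − 13 = -10 (mod 19).
    Reduce coefficients mod 19: 3·t ≡ 9 (mod 19).
    The inverse of 3 mod 19 is 13 (since 3·13 = 39 = 2·19 + 1), so t ≡ 13·9 = 117 ≡ 3 (mod 19).
    Then x = 13 + 1105·3 = 3328, valid modulo lcm(1105, 19) = 20995: x ≡ 3328 (mod 20995).
Verify against each original: 3328 mod 5 = 3, 3328 mod 13 = 0, 3328 mod 17 = 13, 3328 mod 19 = 3.

x ≡ 3328 (mod 20995).


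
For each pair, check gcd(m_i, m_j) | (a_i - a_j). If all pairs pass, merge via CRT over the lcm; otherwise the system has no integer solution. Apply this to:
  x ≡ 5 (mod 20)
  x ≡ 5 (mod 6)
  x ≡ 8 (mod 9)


Moduli 20, 6, 9 are not pairwise coprime, so CRT works modulo lcm(m_i) when all pairwise compatibility conditions hold.
Pairwise compatibility: gcd(m_i, m_j) must divide a_i - a_j for every pair.
Merge one congruence at a time:
  Start: x ≡ 5 (mod 20).
  Combine with x ≡ 5 (mod 6): gcd(20, 6) = 2; 5 - 5 = 0, which IS divisible by 2, so compatible.
    Write x = 5 + 20·t and substitute into x ≡ 5 (mod 6): 20·t ≡ 5 − 5 = 0 (mod 6).
    Divide the congruence (and modulus) by g = 2: 10·t ≡ 0 (mod 3).
    Reduce coefficients mod 3: 1·t ≡ 0 (mod 3).
    So t ≡ 0 (mod 3).
    Then x = 5 + 20·0 = 5, valid modulo lcm(20, 6) = 60: x ≡ 5 (mod 60).
  Combine with x ≡ 8 (mod 9): gcd(60, 9) = 3; 8 - 5 = 3, which IS divisible by 3, so compatible.
    Write x = 5 + 60·t and substitute into x ≡ 8 (mod 9): 60·t ≡ 8 − 5 = 3 (mod 9).
    Divide the congruence (and modulus) by g = 3: 20·t ≡ 1 (mod 3).
    Reduce coefficients mod 3: 2·t ≡ 1 (mod 3).
    The inverse of 2 mod 3 is 2 (since 2·2 = 4 = 1·3 + 1), so t ≡ 2·1 = 2 ≡ 2 (mod 3).
    Then x = 5 + 60·2 = 125, valid modulo lcm(60, 9) = 180: x ≡ 125 (mod 180).
Verify: 125 mod 20 = 5, 125 mod 6 = 5, 125 mod 9 = 8.

x ≡ 125 (mod 180).


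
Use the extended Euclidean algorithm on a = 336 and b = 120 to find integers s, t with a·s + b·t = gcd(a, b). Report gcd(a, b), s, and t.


Euclidean algorithm on (336, 120) — divide until remainder is 0:
  336 = 2 · 120 + 96
  120 = 1 · 96 + 24
  96 = 4 · 24 + 0
gcd(336, 120) = 24.
Track Bezout coefficients alongside the remainders: start with r₀ = 336 = a·1 + b·0 (s = 1, t = 0) and r₁ = 120 = a·0 + b·1 (s = 0, t = 1); each new remainder r_{k+1} = r_{k-1} − q_k·r_k inherits s_{k+1} = s_{k-1} − q_k·s_k, t_{k+1} = t_{k-1} − q_k·t_k, so r_k = a·s_k + b·t_k at every step:
  q = 2: r = 96, s = 1 − 2·0 = 1, t = 0 − 2·1 = -2  (check: 336·1 + 120·(-2) = 96)
  q = 1: r = 24, s = 0 − 1·1 = -1, t = 1 − 1·(-2) = 3  (check: 336·(-1) + 120·3 = 24)
The row with r = 24 (the gcd) gives the Bezout coefficients s = -1, t = 3.
Result: 336 · (-1) + 120 · (3) = 24.

gcd(336, 120) = 24; s = -1, t = 3 (check: 336·(-1) + 120·3 = 24).


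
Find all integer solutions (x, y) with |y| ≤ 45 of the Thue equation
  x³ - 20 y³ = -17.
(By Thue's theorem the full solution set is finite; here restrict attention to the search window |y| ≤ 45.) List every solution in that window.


The equation is x³ - 20y³ = -17. For fixed y, x³ = 20·y³ − 17, so a solution requires the RHS to be a perfect cube.
Strategy: iterate y from -45 to 45, compute RHS = 20·y³ − 17, and check whether it is a (positive or negative) perfect cube.
Check small values of y:
  y = 0: RHS = -17 is not a perfect cube.
  y = 1: RHS = 3 is not a perfect cube.
  y = -1: RHS = -37 is not a perfect cube.
  y = 2: RHS = 143 is not a perfect cube.
  y = -2: RHS = -177 is not a perfect cube.
  y = 3: RHS = 523 is not a perfect cube.
  y = -3: RHS = -557 is not a perfect cube.
Continuing the search up to |y| = 45 finds no solutions either.
No (x, y) in the scanned range satisfies the equation.

No integer solutions with |y| ≤ 45.


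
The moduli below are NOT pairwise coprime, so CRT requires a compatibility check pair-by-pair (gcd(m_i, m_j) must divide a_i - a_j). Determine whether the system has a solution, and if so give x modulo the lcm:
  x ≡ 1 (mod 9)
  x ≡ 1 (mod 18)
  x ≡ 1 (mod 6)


Moduli 9, 18, 6 are not pairwise coprime, so CRT works modulo lcm(m_i) when all pairwise compatibility conditions hold.
Pairwise compatibility: gcd(m_i, m_j) must divide a_i - a_j for every pair.
Merge one congruence at a time:
  Start: x ≡ 1 (mod 9).
  Combine with x ≡ 1 (mod 18): gcd(9, 18) = 9; 1 - 1 = 0, which IS divisible by 9, so compatible.
    Write x = 1 + 9·t and substitute into x ≡ 1 (mod 18): 9·t ≡ 1 − 1 = 0 (mod 18).
    Divide the congruence (and modulus) by g = 9: 1·t ≡ 0 (mod 2).
    So t ≡ 0 (mod 2).
    Then x = 1 + 9·0 = 1, valid modulo lcm(9, 18) = 18: x ≡ 1 (mod 18).
  Combine with x ≡ 1 (mod 6): gcd(18, 6) = 6; 1 - 1 = 0, which IS divisible by 6, so compatible.
    Write x = 1 + 18·t and substitute into x ≡ 1 (mod 6): 18·t ≡ 1 − 1 = 0 (mod 6).
    Divide the congruence (and modulus) by g = 6: 3·t ≡ 0 (mod 1).
    Modulo 1 every t works; take t = 0.
    Then x = 1 + 18·0 = 1, valid modulo lcm(18, 6) = 18: x ≡ 1 (mod 18).
Verify: 1 mod 9 = 1, 1 mod 18 = 1, 1 mod 6 = 1.

x ≡ 1 (mod 18).
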